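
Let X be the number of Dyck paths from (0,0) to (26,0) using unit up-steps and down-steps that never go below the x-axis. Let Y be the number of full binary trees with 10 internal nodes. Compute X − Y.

Paths of 13 up- and 13 down-steps that never dip below the axis are Dyck paths; their count is C_13. So X = C_13 = 742900.
Full binary trees with n internal nodes are counted by C_n; here n = 10. So Y = C_10 = 16796.
X − Y = 742900 − 16796 = 726104.

726104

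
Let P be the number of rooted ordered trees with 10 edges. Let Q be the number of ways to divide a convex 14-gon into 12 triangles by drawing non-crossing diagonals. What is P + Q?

Rooted ordered trees with n edges are counted by C_n; here n = 10. So P = C_10 = 16796.
A convex 14-gon is triangulated into 12 triangles, and the number of such triangulations is the Catalan number C_{14−2} = C_12. So Q = C_12 = 208012.
P + Q = 16796 + 208012 = 224808.

224808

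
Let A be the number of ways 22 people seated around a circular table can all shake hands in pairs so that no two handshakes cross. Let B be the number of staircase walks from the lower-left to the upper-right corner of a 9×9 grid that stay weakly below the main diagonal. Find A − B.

53924

With 22 = 2·11 people, non-crossing handshake pairings are non-crossing perfect matchings on a circle, counted by C_11. So A = C_11 = 58786.
Sub-diagonal monotone paths from (0,0) to (9,9) biject with Dyck paths of semilength 9, giving C_9. So B = C_9 = 4862.
A − B = 58786 − 4862 = 53924.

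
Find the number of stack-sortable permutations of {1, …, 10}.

Stack-sortable permutations are exactly the 231-avoiding ones, counted by C_n; here n = 10.
C_10 = C(20,10)/11 = 184756/11 = 16796.

16796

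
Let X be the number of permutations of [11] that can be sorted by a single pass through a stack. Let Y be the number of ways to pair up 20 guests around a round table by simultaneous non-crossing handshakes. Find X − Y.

41990

By Knuth's characterisation, the stack-sortable permutations of length 11 are the 231-avoiders, numbering C_11. So X = C_11 = 58786.
With 20 = 2·10 people, non-crossing handshake pairings are non-crossing perfect matchings on a circle, counted by C_10. So Y = C_10 = 16796.
X − Y = 58786 − 16796 = 41990.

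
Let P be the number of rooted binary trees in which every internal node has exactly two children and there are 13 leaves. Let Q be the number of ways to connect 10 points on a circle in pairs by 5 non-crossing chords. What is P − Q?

207970

Full binary trees with 13 leaves have 13−1 = 12 internal nodes, so there are C_12 of them. So P = C_12 = 208012.
Pairing 10 circle points by 5 non-crossing chords gives C_5 matchings. So Q = C_5 = 42.
P − Q = 208012 − 42 = 207970.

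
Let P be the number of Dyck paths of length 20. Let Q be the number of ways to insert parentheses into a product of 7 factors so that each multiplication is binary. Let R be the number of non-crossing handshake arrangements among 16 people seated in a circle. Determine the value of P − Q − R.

15234

A Dyck path with 10 up-steps and 10 down-steps has semilength 10, so there are C_10 of them. So P = C_10 = 16796.
Ways to associate a product of 7 factors correspond to binary trees on 7 leaves, so the count is C_6. So Q = C_6 = 132.
Non-crossing handshake pairings of 2n people are counted by C_n; 16 people gives n = 8. So R = C_8 = 1430.
P − Q − R = 16796 − 132 − 1430 = 15234.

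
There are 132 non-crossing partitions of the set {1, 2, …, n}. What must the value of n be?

6

Non-crossing partitions of [n] are counted by C_n; 132 = C_6.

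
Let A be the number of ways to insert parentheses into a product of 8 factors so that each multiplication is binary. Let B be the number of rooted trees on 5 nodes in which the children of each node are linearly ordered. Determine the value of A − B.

415

Ways to associate a product of 8 factors correspond to binary trees on 8 leaves, so the count is C_7. So A = C_7 = 429.
Rooted ordered (plane) trees on m nodes have m−1 edges and are counted by C_{m−1}; m = 5 gives C_4. So B = C_4 = 14.
A − B = 429 − 14 = 415.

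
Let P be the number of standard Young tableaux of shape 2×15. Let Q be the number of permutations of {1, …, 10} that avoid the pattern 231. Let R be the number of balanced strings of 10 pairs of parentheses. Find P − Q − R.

9661253

Standard Young tableaux of shape 2×n are counted by C_n; here n = 15. So P = C_15 = 9694845.
Permutations of [n] avoiding any single length-3 pattern are counted by C_n; here n = 10. So Q = C_10 = 16796.
A balanced arrangement of 10 bracket pairs is a Dyck word of semilength 10, so the count is C_10. So R = C_10 = 16796.
P − Q − R = 9694845 − 16796 − 16796 = 9661253.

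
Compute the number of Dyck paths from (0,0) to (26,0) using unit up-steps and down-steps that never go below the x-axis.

A Dyck path with 13 up-steps and 13 down-steps has semilength 13, so there are C_13 of them.
C_13 = 742900.

742900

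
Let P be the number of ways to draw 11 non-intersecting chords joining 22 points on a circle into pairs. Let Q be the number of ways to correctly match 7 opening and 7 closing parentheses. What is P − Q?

58357

Pairing 22 circle points by 11 non-crossing chords gives C_11 matchings. So P = C_11 = 58786.
Balanced strings of n pairs of brackets are counted by C_n; here n = 7. So Q = C_7 = 429.
P − Q = 58786 − 429 = 58357.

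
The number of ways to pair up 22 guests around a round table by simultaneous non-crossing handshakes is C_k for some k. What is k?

11

With 22 = 2·11 people, non-crossing handshake pairings are non-crossing perfect matchings on a circle, counted by C_11.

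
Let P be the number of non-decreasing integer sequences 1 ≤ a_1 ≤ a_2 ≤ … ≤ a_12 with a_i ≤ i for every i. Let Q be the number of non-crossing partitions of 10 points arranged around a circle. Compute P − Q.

Weakly increasing sequences with a_i ≤ i biject with Dyck paths of semilength 12, so there are C_12. So P = C_12 = 208012.
Non-crossing partitions of an n-element set are counted by C_n; here n = 10. So Q = C_10 = 16796.
P − Q = 208012 − 16796 = 191216.

191216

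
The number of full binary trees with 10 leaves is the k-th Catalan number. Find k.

Full binary trees with 10 leaves have 10−1 = 9 internal nodes, so there are C_9 of them.

9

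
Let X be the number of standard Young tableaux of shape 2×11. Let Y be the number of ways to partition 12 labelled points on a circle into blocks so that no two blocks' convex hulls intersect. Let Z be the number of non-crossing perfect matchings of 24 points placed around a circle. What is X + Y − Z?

Standard Young tableaux of shape 2×n are counted by C_n; here n = 11. So X = C_11 = 58786.
The non-crossing partitions of [12] form a lattice of size C_12. So Y = C_12 = 208012.
Non-crossing perfect matchings of 2n points on a circle are counted by C_n; with 24 points, n = 12. So Z = C_12 = 208012.
X + Y − Z = 58786 + 208012 − 208012 = 58786.

58786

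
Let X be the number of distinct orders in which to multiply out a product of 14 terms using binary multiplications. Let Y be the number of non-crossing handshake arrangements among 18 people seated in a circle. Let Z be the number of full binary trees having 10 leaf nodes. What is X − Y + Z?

Ways to associate a product of 14 factors correspond to binary trees on 14 leaves, so the count is C_13. So X = C_13 = 742900.
With 18 = 2·9 people, non-crossing handshake pairings are non-crossing perfect matchings on a circle, counted by C_9. So Y = C_9 = 4862.
A full binary tree with L leaves has L−1 internal nodes and is counted by C_{L−1}; L = 10 gives C_9. So Z = C_9 = 4862.
X − Y + Z = 742900 − 4862 + 4862 = 742900.

742900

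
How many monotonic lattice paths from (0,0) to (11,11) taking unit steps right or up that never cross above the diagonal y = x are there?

58786

Sub-diagonal monotone paths from (0,0) to (11,11) biject with Dyck paths of semilength 11, giving C_11.
C_11 = C(22,11)/12 = 705432/12 = 58786.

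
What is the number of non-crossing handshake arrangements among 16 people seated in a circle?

1430

Non-crossing handshake pairings of 2n people are counted by C_n; 16 people gives n = 8.
C_8 = 1430.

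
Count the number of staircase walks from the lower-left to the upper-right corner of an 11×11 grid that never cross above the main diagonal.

Sub-diagonal monotone paths from (0,0) to (11,11) biject with Dyck paths of semilength 11, giving C_11.
C_11 = 58786.

58786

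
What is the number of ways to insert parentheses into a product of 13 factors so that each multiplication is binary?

208012

Ways to associate a product of 13 factors correspond to binary trees on 13 leaves, so the count is C_12.
C_12 = 208012.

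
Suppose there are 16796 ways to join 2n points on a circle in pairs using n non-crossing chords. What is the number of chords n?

10

Non-crossing pairings of 2n points on a circle are counted by C_n, and C_10 = 16796.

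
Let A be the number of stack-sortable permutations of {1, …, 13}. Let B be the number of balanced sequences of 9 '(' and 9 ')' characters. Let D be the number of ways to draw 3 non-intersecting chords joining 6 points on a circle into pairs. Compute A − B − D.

By Knuth's characterisation, the stack-sortable permutations of length 13 are the 231-avoiders, numbering C_13. So A = C_13 = 742900.
A balanced arrangement of 9 bracket pairs is a Dyck word of semilength 9, so the count is C_9. So B = C_9 = 4862.
Pairing 6 circle points by 3 non-crossing chords gives C_3 matchings. So D = C_3 = 5.
A − B − D = 742900 − 4862 − 5 = 738033.

738033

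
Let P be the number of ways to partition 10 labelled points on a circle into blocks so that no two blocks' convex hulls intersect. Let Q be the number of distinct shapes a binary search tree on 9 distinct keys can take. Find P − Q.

Non-crossing partitions of an n-element set are counted by C_n; here n = 10. So P = C_10 = 16796.
There are C_n binary search tree shapes on n keys; with n = 9 that is C_9. So Q = C_9 = 4862.
P − Q = 16796 − 4862 = 11934.

11934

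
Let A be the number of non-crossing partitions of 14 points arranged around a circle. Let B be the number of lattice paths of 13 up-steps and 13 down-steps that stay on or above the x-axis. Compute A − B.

1931540

The non-crossing partitions of [14] form a lattice of size C_14. So A = C_14 = 2674440.
Dyck paths of semilength n (length 2n) are counted by C_n; here n = 13. So B = C_13 = 742900.
A − B = 2674440 − 742900 = 1931540.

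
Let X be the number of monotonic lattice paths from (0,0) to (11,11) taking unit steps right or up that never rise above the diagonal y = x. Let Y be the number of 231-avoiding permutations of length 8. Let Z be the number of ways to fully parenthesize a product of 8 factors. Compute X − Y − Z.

Monotone paths in an n×n grid that stay weakly below the diagonal are counted by C_n; here n = 11. So X = C_11 = 58786.
For any fixed pattern of length 3, the pattern-avoiding permutations of [8] number C_8. So Y = C_8 = 1430.
Bracketing 8 factors into binary products is counted by C_{8−1} = C_7. So Z = C_7 = 429.
X − Y − Z = 58786 − 1430 − 429 = 56927.

56927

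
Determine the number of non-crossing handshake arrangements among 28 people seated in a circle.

Non-crossing handshake pairings of 2n people are counted by C_n; 28 people gives n = 14.
C_14 = 2674440.

2674440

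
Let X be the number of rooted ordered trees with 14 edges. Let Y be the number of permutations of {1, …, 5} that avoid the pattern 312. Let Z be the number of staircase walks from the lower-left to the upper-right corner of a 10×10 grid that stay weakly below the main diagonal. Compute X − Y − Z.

2657602

Rooted ordered trees with n edges are counted by C_n; here n = 14. So X = C_14 = 2674440.
For any fixed pattern of length 3, the pattern-avoiding permutations of [5] number C_5. So Y = C_5 = 42.
Monotone paths in an n×n grid that stay weakly below the diagonal are counted by C_n; here n = 10. So Z = C_10 = 16796.
X − Y − Z = 2674440 − 42 − 16796 = 2657602.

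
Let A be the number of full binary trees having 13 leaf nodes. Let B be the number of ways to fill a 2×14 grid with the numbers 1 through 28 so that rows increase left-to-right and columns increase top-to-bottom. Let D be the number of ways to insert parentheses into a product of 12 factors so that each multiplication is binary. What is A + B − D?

2823666

Full binary trees with 13 leaves have 13−1 = 12 internal nodes, so there are C_12 of them. So A = C_12 = 208012.
Standard Young tableaux of shape 2×n are counted by C_n; here n = 14. So B = C_14 = 2674440.
Ways to associate a product of 12 factors correspond to binary trees on 12 leaves, so the count is C_11. So D = C_11 = 58786.
A + B − D = 208012 + 2674440 − 58786 = 2823666.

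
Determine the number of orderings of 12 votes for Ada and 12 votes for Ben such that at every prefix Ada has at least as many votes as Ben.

Ballot sequences with n votes each where one side never trails are Dyck words, counted by C_n; here n = 12.
C_12 = 208012.

208012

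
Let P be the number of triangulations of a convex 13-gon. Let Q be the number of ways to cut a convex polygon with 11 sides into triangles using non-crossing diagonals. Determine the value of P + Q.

63648

A convex 13-gon is triangulated into 11 triangles, and the number of such triangulations is the Catalan number C_{13−2} = C_11. So P = C_11 = 58786.
The number of triangulations of an 11-gon is the Catalan number C_9 (index = sides − 2). So Q = C_9 = 4862.
P + Q = 58786 + 4862 = 63648.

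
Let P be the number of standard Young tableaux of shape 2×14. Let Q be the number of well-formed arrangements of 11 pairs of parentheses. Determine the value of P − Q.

Standard Young tableaux of shape 2×n are counted by C_n; here n = 14. So P = C_14 = 2674440.
A balanced arrangement of 11 bracket pairs is a Dyck word of semilength 11, so the count is C_11. So Q = C_11 = 58786.
P − Q = 2674440 − 58786 = 2615654.

2615654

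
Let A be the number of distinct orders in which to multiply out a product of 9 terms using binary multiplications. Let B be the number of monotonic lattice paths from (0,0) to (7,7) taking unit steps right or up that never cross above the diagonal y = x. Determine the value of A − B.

1001

Bracketing 9 factors into binary products is counted by C_{9−1} = C_8. So A = C_8 = 1430.
Monotone paths in an n×n grid that stay weakly below the diagonal are counted by C_n; here n = 7. So B = C_7 = 429.
A − B = 1430 − 429 = 1001.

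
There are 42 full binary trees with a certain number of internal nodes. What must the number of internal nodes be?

5

Full binary trees with n internal nodes are counted by C_n; 42 = C_5.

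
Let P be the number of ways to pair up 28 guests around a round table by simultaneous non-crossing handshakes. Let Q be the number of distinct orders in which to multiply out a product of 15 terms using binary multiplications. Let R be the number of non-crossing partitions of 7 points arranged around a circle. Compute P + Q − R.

5348451

Non-crossing handshake pairings of 2n people are counted by C_n; 28 people gives n = 14. So P = C_14 = 2674440.
Ways to associate a product of 15 factors correspond to binary trees on 15 leaves, so the count is C_14. So Q = C_14 = 2674440.
Non-crossing partitions of an n-element set are counted by C_n; here n = 7. So R = C_7 = 429.
P + Q − R = 2674440 + 2674440 − 429 = 5348451.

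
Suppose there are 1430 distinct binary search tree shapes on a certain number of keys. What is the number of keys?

8

Binary search tree shapes on n keys are counted by C_n. Since C_8 = 1430, the index is 8.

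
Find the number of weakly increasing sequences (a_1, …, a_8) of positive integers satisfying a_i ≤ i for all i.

Weakly increasing sequences with a_i ≤ i biject with Dyck paths of semilength 8, so there are C_8.
C_8 = C(16,8)/9 = 12870/9 = 1430.

1430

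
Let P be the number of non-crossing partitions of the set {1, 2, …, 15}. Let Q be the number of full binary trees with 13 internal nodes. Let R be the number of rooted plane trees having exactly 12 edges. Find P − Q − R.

8743933

The non-crossing partitions of [15] form a lattice of size C_15. So P = C_15 = 9694845.
The number of full binary trees on 13 internal nodes is the Catalan number C_13. So Q = C_13 = 742900.
Rooted ordered trees with n edges are counted by C_n; here n = 12. So R = C_12 = 208012.
P − Q − R = 9694845 − 742900 − 208012 = 8743933.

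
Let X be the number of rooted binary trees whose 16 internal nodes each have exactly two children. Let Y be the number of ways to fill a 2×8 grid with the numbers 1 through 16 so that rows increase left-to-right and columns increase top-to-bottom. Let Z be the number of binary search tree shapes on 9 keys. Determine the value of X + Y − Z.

35354238

Full binary trees with n internal nodes are counted by C_n; here n = 16. So X = C_16 = 35357670.
Standard Young tableaux of shape 2×n are counted by C_n; here n = 8. So Y = C_8 = 1430.
Binary trees (left/right distinguished) on n nodes are counted by C_n; here n = 9. So Z = C_9 = 4862.
X + Y − Z = 35357670 + 1430 − 4862 = 35354238.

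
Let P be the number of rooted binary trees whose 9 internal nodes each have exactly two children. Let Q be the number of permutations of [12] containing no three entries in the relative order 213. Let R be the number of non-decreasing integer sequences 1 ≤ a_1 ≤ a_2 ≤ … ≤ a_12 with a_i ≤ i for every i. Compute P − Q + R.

4862

Full binary trees with n internal nodes are counted by C_n; here n = 9. So P = C_9 = 4862.
Permutations of [n] avoiding any single length-3 pattern are counted by C_n; here n = 12. So Q = C_12 = 208012.
Weakly increasing sequences with a_i ≤ i biject with Dyck paths of semilength 12, so there are C_12. So R = C_12 = 208012.
P − Q + R = 4862 − 208012 + 208012 = 4862.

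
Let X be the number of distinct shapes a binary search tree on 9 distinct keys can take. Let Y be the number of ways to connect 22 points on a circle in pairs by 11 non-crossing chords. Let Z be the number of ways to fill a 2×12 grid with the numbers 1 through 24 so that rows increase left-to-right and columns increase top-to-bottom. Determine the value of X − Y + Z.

154088

Binary trees (left/right distinguished) on n nodes are counted by C_n; here n = 9. So X = C_9 = 4862.
Non-crossing perfect matchings of 2n points on a circle are counted by C_n; with 22 points, n = 11. So Y = C_11 = 58786.
By the hook-length formula (or a Dyck-path bijection), SYT of shape 2×12 number C_12. So Z = C_12 = 208012.
X − Y + Z = 4862 − 58786 + 208012 = 154088.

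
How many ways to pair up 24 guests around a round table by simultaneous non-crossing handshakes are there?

With 24 = 2·12 people, non-crossing handshake pairings are non-crossing perfect matchings on a circle, counted by C_12.
C_12 = C_11 · 2(2·11+1)/(11+2) = 58786 · 46/13 = 208012.

208012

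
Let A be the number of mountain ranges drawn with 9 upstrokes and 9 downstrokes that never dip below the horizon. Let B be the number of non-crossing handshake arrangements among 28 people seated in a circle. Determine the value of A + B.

2679302

A Dyck path with 9 up-steps and 9 down-steps has semilength 9, so there are C_9 of them. So A = C_9 = 4862.
With 28 = 2·14 people, non-crossing handshake pairings are non-crossing perfect matchings on a circle, counted by C_14. So B = C_14 = 2674440.
A + B = 4862 + 2674440 = 2679302.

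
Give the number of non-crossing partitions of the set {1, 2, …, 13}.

The non-crossing partitions of [13] form a lattice of size C_13.
C_13 = C_12 · 2(2·12+1)/(12+2) = 208012 · 50/14 = 742900.

742900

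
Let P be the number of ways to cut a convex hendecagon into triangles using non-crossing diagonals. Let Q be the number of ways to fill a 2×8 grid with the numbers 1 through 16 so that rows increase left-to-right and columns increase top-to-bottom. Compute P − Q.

A convex 11-gon is triangulated into 9 triangles, and the number of such triangulations is the Catalan number C_{11−2} = C_9. So P = C_9 = 4862.
By the hook-length formula (or a Dyck-path bijection), SYT of shape 2×8 number C_8. So Q = C_8 = 1430.
P − Q = 4862 − 1430 = 3432.

3432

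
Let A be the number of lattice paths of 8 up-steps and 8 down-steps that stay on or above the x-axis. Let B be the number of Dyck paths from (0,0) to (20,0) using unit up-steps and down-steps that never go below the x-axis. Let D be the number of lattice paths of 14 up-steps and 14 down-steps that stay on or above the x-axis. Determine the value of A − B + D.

2659074

Paths of 8 up- and 8 down-steps that never dip below the axis are Dyck paths; their count is C_8. So A = C_8 = 1430.
A Dyck path with 10 up-steps and 10 down-steps has semilength 10, so there are C_10 of them. So B = C_10 = 16796.
A Dyck path with 14 up-steps and 14 down-steps has semilength 14, so there are C_14 of them. So D = C_14 = 2674440.
A − B + D = 1430 − 16796 + 2674440 = 2659074.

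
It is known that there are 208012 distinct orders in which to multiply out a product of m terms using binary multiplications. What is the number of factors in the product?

Parenthesizations of m factors are counted by C_{m−1}; 208012 = C_12.
So the index is 12, and the number of factors is 12 + 1 = 13.

13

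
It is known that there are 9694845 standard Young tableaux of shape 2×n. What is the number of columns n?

Standard Young tableaux of shape 2×n are counted by C_n; 9694845 = C_15.

15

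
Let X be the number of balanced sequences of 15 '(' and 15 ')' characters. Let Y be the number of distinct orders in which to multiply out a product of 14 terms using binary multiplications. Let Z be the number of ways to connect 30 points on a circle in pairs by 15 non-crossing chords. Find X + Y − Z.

Balanced strings of n pairs of brackets are counted by C_n; here n = 15. So X = C_15 = 9694845.
Parenthesizations of m factors correspond to full binary trees with m leaves, counted by C_{m−1}; m = 14 gives C_13. So Y = C_13 = 742900.
Non-crossing perfect matchings of 2n points on a circle are counted by C_n; with 30 points, n = 15. So Z = C_15 = 9694845.
X + Y − Z = 9694845 + 742900 − 9694845 = 742900.

742900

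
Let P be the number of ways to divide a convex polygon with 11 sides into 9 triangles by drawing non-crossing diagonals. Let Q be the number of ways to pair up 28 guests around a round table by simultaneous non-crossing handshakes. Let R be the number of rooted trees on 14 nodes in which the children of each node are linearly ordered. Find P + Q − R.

1936402

The number of triangulations of an 11-gon is the Catalan number C_9 (index = sides − 2). So P = C_9 = 4862.
With 28 = 2·14 people, non-crossing handshake pairings are non-crossing perfect matchings on a circle, counted by C_14. So Q = C_14 = 2674440.
Rooted ordered (plane) trees on m nodes have m−1 edges and are counted by C_{m−1}; m = 14 gives C_13. So R = C_13 = 742900.
P + Q − R = 4862 + 2674440 − 742900 = 1936402.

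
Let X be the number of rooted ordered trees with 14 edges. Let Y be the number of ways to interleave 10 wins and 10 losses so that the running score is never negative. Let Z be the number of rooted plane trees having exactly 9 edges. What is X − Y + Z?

Rooted ordered trees with n edges are counted by C_n; here n = 14. So X = C_14 = 2674440.
Reading a vote for the leader as '(' and for the other as ')' turns such a sequence into a balanced string of 10 pairs, so the count is C_10. So Y = C_10 = 16796.
A rooted plane tree with 9 edges has 10 nodes, and the count is C_9. So Z = C_9 = 4862.
X − Y + Z = 2674440 − 16796 + 4862 = 2662506.

2662506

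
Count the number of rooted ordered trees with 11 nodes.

A rooted plane tree on 11 nodes has 10 edges, and such trees are counted by C_10.
C_10 = C(20,10)/11 = 184756/11 = 16796.

16796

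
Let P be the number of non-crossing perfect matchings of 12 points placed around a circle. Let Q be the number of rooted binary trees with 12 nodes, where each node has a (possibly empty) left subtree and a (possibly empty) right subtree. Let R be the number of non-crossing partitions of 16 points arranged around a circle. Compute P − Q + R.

35149790

Pairing 12 circle points by 6 non-crossing chords gives C_6 matchings. So P = C_6 = 132.
Rooted binary trees with 12 nodes (each child slot possibly empty) number C_12. So Q = C_12 = 208012.
The non-crossing partitions of [16] form a lattice of size C_16. So R = C_16 = 35357670.
P − Q + R = 132 − 208012 + 35357670 = 35149790.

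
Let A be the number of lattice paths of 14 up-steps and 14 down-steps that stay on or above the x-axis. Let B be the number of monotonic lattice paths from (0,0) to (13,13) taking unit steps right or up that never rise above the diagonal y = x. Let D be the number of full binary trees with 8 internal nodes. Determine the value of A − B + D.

1932970

A Dyck path with 14 up-steps and 14 down-steps has semilength 14, so there are C_14 of them. So A = C_14 = 2674440.
Sub-diagonal monotone paths from (0,0) to (13,13) biject with Dyck paths of semilength 13, giving C_13. So B = C_13 = 742900.
The number of full binary trees on 8 internal nodes is the Catalan number C_8. So D = C_8 = 1430.
A − B + D = 2674440 − 742900 + 1430 = 1932970.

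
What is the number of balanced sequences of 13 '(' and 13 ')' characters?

742900

A balanced arrangement of 13 bracket pairs is a Dyck word of semilength 13, so the count is C_13.
C_13 = C(26,13)/14 = 10400600/14 = 742900.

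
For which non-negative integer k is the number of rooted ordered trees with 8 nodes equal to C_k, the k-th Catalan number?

A rooted plane tree on 8 nodes has 7 edges, and such trees are counted by C_7.

7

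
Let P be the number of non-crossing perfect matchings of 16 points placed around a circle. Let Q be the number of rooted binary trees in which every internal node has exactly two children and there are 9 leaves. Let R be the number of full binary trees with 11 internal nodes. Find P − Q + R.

58786

Pairing 16 circle points by 8 non-crossing chords gives C_8 matchings. So P = C_8 = 1430.
Full binary trees with 9 leaves have 9−1 = 8 internal nodes, so there are C_8 of them. So Q = C_8 = 1430.
The number of full binary trees on 11 internal nodes is the Catalan number C_11. So R = C_11 = 58786.
P − Q + R = 1430 − 1430 + 58786 = 58786.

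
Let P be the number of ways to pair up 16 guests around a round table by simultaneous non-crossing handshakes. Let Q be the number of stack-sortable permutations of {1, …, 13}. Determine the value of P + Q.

With 16 = 2·8 people, non-crossing handshake pairings are non-crossing perfect matchings on a circle, counted by C_8. So P = C_8 = 1430.
Stack-sortable permutations are exactly the 231-avoiding ones, counted by C_n; here n = 13. So Q = C_13 = 742900.
P + Q = 1430 + 742900 = 744330.

744330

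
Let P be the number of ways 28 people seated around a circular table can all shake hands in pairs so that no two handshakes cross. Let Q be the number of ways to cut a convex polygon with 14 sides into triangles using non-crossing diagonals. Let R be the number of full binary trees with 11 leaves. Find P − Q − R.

With 28 = 2·14 people, non-crossing handshake pairings are non-crossing perfect matchings on a circle, counted by C_14. So P = C_14 = 2674440.
The number of triangulations of a 14-gon is the Catalan number C_12 (index = sides − 2). So Q = C_12 = 208012.
Full binary trees with 11 leaves have 11−1 = 10 internal nodes, so there are C_10 of them. So R = C_10 = 16796.
P − Q − R = 2674440 − 208012 − 16796 = 2449632.

2449632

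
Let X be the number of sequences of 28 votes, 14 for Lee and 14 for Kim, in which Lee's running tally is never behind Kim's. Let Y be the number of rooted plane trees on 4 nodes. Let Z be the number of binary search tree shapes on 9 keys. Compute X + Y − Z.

Ballot sequences with n votes each where one side never trails are Dyck words, counted by C_n; here n = 14. So X = C_14 = 2674440.
Rooted ordered (plane) trees on m nodes have m−1 edges and are counted by C_{m−1}; m = 4 gives C_3. So Y = C_3 = 5.
Binary trees (left/right distinguished) on n nodes are counted by C_n; here n = 9. So Z = C_9 = 4862.
X + Y − Z = 2674440 + 5 − 4862 = 2669583.

2669583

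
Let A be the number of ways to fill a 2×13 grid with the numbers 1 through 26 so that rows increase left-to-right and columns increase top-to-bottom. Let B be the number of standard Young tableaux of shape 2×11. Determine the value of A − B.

Standard Young tableaux of shape 2×n are counted by C_n; here n = 13. So A = C_13 = 742900.
Standard Young tableaux of shape 2×n are counted by C_n; here n = 11. So B = C_11 = 58786.
A − B = 742900 − 58786 = 684114.

684114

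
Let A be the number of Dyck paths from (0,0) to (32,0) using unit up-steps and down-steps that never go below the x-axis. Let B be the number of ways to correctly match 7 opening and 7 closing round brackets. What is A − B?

35357241

Paths of 16 up- and 16 down-steps that never dip below the axis are Dyck paths; their count is C_16. So A = C_16 = 35357670.
With 7 pairs the number of balanced bracket strings is the Catalan number C_7. So B = C_7 = 429.
A − B = 35357670 − 429 = 35357241.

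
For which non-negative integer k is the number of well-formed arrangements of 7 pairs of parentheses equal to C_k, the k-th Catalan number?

7

Balanced strings of n pairs of brackets are counted by C_n; here n = 7.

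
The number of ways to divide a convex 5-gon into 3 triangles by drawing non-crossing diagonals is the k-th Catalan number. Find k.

3

The number of triangulations of a 5-gon is the Catalan number C_3 (index = sides − 2).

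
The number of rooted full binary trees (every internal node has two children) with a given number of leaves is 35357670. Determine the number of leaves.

17

Full binary trees with L leaves are counted by C_{L−1}; 35357670 = C_16.
So the index is 16, and the number of leaves is 16 + 1 = 17.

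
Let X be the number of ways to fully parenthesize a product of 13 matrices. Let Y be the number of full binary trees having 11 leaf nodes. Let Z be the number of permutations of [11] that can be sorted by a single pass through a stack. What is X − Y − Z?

132430

Bracketing 13 factors into binary products is counted by C_{13−1} = C_12. So X = C_12 = 208012.
A full binary tree with L leaves has L−1 internal nodes and is counted by C_{L−1}; L = 11 gives C_10. So Y = C_10 = 16796.
By Knuth's characterisation, the stack-sortable permutations of length 11 are the 231-avoiders, numbering C_11. So Z = C_11 = 58786.
X − Y − Z = 208012 − 16796 − 58786 = 132430.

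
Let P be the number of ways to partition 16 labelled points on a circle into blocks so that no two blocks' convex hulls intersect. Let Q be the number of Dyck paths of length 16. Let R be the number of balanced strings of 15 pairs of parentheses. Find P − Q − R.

25661395

Non-crossing partitions of an n-element set are counted by C_n; here n = 16. So P = C_16 = 35357670.
Dyck paths of semilength n (length 2n) are counted by C_n; here n = 8. So Q = C_8 = 1430.
A balanced arrangement of 15 bracket pairs is a Dyck word of semilength 15, so the count is C_15. So R = C_15 = 9694845.
P − Q − R = 35357670 − 1430 − 9694845 = 25661395.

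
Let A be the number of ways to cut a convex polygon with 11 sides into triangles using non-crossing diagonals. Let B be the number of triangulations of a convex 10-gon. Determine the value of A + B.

6292

The number of triangulations of an 11-gon is the Catalan number C_9 (index = sides − 2). So A = C_9 = 4862.
A convex 10-gon is triangulated into 8 triangles, and the number of such triangulations is the Catalan number C_{10−2} = C_8. So B = C_8 = 1430.
A + B = 4862 + 1430 = 6292.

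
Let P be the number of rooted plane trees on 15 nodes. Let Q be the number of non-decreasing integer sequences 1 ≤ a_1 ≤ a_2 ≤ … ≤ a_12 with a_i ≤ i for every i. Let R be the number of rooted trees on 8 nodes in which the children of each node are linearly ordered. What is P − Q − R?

2465999

Rooted ordered (plane) trees on m nodes have m−1 edges and are counted by C_{m−1}; m = 15 gives C_14. So P = C_14 = 2674440.
Such sub-staircase sequences of length n are counted by C_n; here n = 12. So Q = C_12 = 208012.
A rooted plane tree on 8 nodes has 7 edges, and such trees are counted by C_7. So R = C_7 = 429.
P − Q − R = 2674440 − 208012 − 429 = 2465999.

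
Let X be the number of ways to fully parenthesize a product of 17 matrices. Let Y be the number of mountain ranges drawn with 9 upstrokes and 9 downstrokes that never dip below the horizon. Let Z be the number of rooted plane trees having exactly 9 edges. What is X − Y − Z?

Ways to associate a product of 17 factors correspond to binary trees on 17 leaves, so the count is C_16. So X = C_16 = 35357670.
A Dyck path with 9 up-steps and 9 down-steps has semilength 9, so there are C_9 of them. So Y = C_9 = 4862.
Rooted ordered trees with n edges are counted by C_n; here n = 9. So Z = C_9 = 4862.
X − Y − Z = 35357670 − 4862 − 4862 = 35347946.

35347946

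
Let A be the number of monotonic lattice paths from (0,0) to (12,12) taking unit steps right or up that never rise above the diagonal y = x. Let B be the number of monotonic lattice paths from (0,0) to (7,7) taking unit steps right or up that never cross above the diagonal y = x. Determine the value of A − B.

207583

Monotone paths in an n×n grid that stay weakly below the diagonal are counted by C_n; here n = 12. So A = C_12 = 208012.
Sub-diagonal monotone paths from (0,0) to (7,7) biject with Dyck paths of semilength 7, giving C_7. So B = C_7 = 429.
A − B = 208012 − 429 = 207583.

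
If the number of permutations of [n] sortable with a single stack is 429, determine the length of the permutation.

7

Stack-sortable permutations of [n] are counted by C_n; 429 = C_7.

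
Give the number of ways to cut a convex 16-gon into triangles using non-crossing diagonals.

2674440

Triangulations of a convex m-gon are counted by C_{m−2}; with m = 16 this is C_14.
C_14 = C(28,14)/15 = 40116600/15 = 2674440.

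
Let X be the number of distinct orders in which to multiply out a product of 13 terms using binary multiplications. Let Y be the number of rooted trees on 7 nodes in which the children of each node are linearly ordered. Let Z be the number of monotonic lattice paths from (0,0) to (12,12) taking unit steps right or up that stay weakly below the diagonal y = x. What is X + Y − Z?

Ways to associate a product of 13 factors correspond to binary trees on 13 leaves, so the count is C_12. So X = C_12 = 208012.
Rooted ordered (plane) trees on m nodes have m−1 edges and are counted by C_{m−1}; m = 7 gives C_6. So Y = C_6 = 132.
Monotone paths in an n×n grid that stay weakly below the diagonal are counted by C_n; here n = 12. So Z = C_12 = 208012.
X + Y − Z = 208012 + 132 − 208012 = 132.

132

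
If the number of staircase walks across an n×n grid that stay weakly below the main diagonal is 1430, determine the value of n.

Such diagonal-avoiding paths in an n×n grid are counted by C_n, and C_8 = 1430.

8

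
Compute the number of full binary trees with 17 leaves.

Full binary trees with 17 leaves have 17−1 = 16 internal nodes, so there are C_16 of them.
C_16 = C_15 · 2(2·15+1)/(15+2) = 9694845 · 62/17 = 35357670.

35357670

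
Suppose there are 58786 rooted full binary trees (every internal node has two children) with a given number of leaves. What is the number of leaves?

Full binary trees with L leaves are counted by C_{L−1}, and C_11 = 58786.
So the index is 11, and the number of leaves is 11 + 1 = 12.

12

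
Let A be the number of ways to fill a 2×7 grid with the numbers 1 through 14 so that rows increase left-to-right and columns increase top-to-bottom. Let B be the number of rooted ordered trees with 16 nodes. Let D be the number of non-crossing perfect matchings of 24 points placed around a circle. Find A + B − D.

9487262

Standard Young tableaux of shape 2×n are counted by C_n; here n = 7. So A = C_7 = 429.
A rooted plane tree on 16 nodes has 15 edges, and such trees are counted by C_15. So B = C_15 = 9694845.
Pairing 24 circle points by 12 non-crossing chords gives C_12 matchings. So D = C_12 = 208012.
A + B − D = 429 + 9694845 − 208012 = 9487262.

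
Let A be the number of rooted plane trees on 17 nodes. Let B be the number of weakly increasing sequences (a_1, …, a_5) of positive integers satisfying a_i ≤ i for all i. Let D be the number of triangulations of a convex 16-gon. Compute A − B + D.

A rooted plane tree on 17 nodes has 16 edges, and such trees are counted by C_16. So A = C_16 = 35357670.
Weakly increasing sequences with a_i ≤ i biject with Dyck paths of semilength 5, so there are C_5. So B = C_5 = 42.
Triangulations of a convex m-gon are counted by C_{m−2}; with m = 16 this is C_14. So D = C_14 = 2674440.
A − B + D = 35357670 − 42 + 2674440 = 38032068.

38032068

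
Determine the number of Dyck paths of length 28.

Dyck paths of semilength n (length 2n) are counted by C_n; here n = 14.
C_14 = C(28,14)/15 = 40116600/15 = 2674440.

2674440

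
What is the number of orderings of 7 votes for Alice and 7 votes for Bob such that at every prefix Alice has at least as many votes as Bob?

Ballot sequences with n votes each where one side never trails are Dyck words, counted by C_n; here n = 7.
C_7 = C(14,7)/8 = 3432/8 = 429.

429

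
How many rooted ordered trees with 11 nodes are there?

Rooted ordered (plane) trees on m nodes have m−1 edges and are counted by C_{m−1}; m = 11 gives C_10.
C_10 = C_9 · 2(2·9+1)/(9+2) = 4862 · 38/11 = 16796.

16796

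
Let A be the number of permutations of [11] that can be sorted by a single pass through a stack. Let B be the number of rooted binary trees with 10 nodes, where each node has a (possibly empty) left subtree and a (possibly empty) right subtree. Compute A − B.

41990

Stack-sortable permutations are exactly the 231-avoiding ones, counted by C_n; here n = 11. So A = C_11 = 58786.
Binary trees (left/right distinguished) on n nodes are counted by C_n; here n = 10. So B = C_10 = 16796.
A − B = 58786 − 16796 = 41990.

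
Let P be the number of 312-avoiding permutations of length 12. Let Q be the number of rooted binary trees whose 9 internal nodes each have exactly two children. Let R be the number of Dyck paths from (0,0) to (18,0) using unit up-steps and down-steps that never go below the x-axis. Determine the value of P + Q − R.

208012

Permutations of [n] avoiding any single length-3 pattern are counted by C_n; here n = 12. So P = C_12 = 208012.
The number of full binary trees on 9 internal nodes is the Catalan number C_9. So Q = C_9 = 4862.
A Dyck path with 9 up-steps and 9 down-steps has semilength 9, so there are C_9 of them. So R = C_9 = 4862.
P + Q − R = 208012 + 4862 − 4862 = 208012.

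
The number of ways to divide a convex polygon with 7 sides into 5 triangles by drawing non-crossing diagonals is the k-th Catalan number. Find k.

Triangulations of a convex m-gon are counted by C_{m−2}; with m = 7 this is C_5.

5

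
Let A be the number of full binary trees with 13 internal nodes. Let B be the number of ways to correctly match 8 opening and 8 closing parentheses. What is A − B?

741470

The number of full binary trees on 13 internal nodes is the Catalan number C_13. So A = C_13 = 742900.
A balanced arrangement of 8 bracket pairs is a Dyck word of semilength 8, so the count is C_8. So B = C_8 = 1430.
A − B = 742900 − 1430 = 741470.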